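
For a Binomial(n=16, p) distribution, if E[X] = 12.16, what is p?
p = 0.76

For a Binomial(n, p) distribution:
E[X] = n × p

Given n = 16 and E[X] = 12.16:
12.16 = 16 × p
p = 12.16 / 16 = 0.76

Verification: Binomial(16, 0.76) has E[X] = 12.16 ✓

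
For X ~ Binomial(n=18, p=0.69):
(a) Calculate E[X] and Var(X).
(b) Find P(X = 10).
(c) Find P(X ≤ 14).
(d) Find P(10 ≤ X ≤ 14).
(a) E[X] = 12.4200, Var(X) = 3.8502
(b) P(X = 10) = 0.091294
(c) P(X ≤ 14) = 0.856758
(d) P(10 ≤ X ≤ 14) = 0.784771

We have X ~ Binomial(n=18, p=0.69).

(a) Moments:
E[X] = 12.4200
Var(X) = 3.8502
σ = √Var(X) = 1.9622

(b) Point probability using PMF:
P(X = 10) = 0.091294

(c) Cumulative probability using CDF:
P(X ≤ 14) = F(14) = 0.856758

(d) Range probability:
P(10 ≤ X ≤ 14) = P(X ≤ 14) - P(X ≤ 9)
                   = F(14) - F(9)
                   = 0.856758 - 0.071987
                   = 0.784771

This means approximately 78.5% of outcomes fall in the interval [10, 14].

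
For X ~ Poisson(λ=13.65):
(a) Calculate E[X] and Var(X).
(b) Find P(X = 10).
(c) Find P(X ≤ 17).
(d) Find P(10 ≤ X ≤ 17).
(a) E[X] = 13.6500, Var(X) = 13.6500
(b) P(X = 10) = 0.073020
(c) P(X ≤ 17) = 0.851195
(d) P(10 ≤ X ≤ 17) = 0.724162

We have X ~ Poisson(λ=13.65).

(a) Moments:
E[X] = 13.6500
Var(X) = 13.6500
σ = √Var(X) = 3.6946

(b) Point probability using PMF:
P(X = 10) = 0.073020

(c) Cumulative probability using CDF:
P(X ≤ 17) = F(17) = 0.851195

(d) Range probability:
P(10 ≤ X ≤ 17) = P(X ≤ 17) - P(X ≤ 9)
                   = F(17) - F(9)
                   = 0.851195 - 0.127033
                   = 0.724162

This means approximately 72.4% of outcomes fall in the interval [10, 17].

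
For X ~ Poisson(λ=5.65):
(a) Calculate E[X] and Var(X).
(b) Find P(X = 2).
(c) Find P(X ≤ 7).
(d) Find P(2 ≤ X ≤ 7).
(a) E[X] = 5.6500, Var(X) = 5.6500
(b) P(X = 2) = 0.056144
(c) P(X ≤ 7) = 0.790600
(d) P(2 ≤ X ≤ 7) = 0.767209

We have X ~ Poisson(λ=5.65).

(a) Moments:
E[X] = 5.6500
Var(X) = 5.6500
σ = √Var(X) = 2.3770

(b) Point probability using PMF:
P(X = 2) = 0.056144

(c) Cumulative probability using CDF:
P(X ≤ 7) = F(7) = 0.790600

(d) Range probability:
P(2 ≤ X ≤ 7) = P(X ≤ 7) - P(X ≤ 1)
                   = F(7) - F(1)
                   = 0.790600 - 0.023391
                   = 0.767209

This means approximately 76.7% of outcomes fall in the interval [2, 7].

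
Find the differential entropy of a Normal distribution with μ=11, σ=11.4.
3.8526 nats

We have X ~ Normal(μ=11, σ=11.4).

The differential entropy measures the uncertainty or information content of the distribution.

For a Normal distribution with μ=11, σ=11.4:
h(X) = 3.8526 nats

(In bits, this would be 5.5581 bits.)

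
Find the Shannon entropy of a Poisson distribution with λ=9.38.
2.5288 nats

We have X ~ Poisson(λ=9.38).

The Shannon entropy measures the uncertainty or information content of the distribution.

For a Poisson distribution with λ=9.38:
H(X) = 2.5288 nats

(In bits, this would be 3.6483 bits.)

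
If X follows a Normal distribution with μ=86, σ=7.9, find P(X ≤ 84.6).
0.429670

We have X ~ Normal(μ=86, σ=7.9).

The CDF gives us P(X ≤ k).

Using the CDF:
P(X ≤ 84.6) = 0.429670

This means there's approximately a 43.0% chance that X is at most 84.6.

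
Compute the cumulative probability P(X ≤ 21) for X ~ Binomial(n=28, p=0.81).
0.273685

We have X ~ Binomial(n=28, p=0.81).

The CDF gives us P(X ≤ k).

Using the CDF:
P(X ≤ 21) = 0.273685

This means there's approximately a 27.4% chance that X is at most 21.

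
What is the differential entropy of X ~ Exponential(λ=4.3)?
-0.4586 nats

We have X ~ Exponential(λ=4.3).

The differential entropy measures the uncertainty or information content of the distribution.

For an Exponential distribution with λ=4.3:
h(X) = -0.4586 nats

(In bits, this would be -0.6616 bits.)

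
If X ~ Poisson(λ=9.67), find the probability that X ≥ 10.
0.500165

We have X ~ Poisson(λ=9.67).

For discrete distributions, P(X ≥ 10) = 1 - P(X ≤ 9).

P(X ≤ 9) = 0.499835
P(X ≥ 10) = 1 - 0.499835 = 0.500165

So there's approximately a 50.0% chance that X is at least 10.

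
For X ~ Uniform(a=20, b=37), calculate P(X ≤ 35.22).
0.895294

We have X ~ Uniform(a=20, b=37).

The CDF gives us P(X ≤ k).

Using the CDF:
P(X ≤ 35.22) = 0.895294

This means there's approximately a 89.5% chance that X is at most 35.22.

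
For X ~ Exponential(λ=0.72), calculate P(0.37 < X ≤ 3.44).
0.682121

We have X ~ Exponential(λ=0.72).

To find P(0.37 < X ≤ 3.44), we use:
P(0.37 < X ≤ 3.44) = P(X ≤ 3.44) - P(X ≤ 0.37)
                 = F(3.44) - F(0.37)
                 = 0.915988 - 0.233867
                 = 0.682121

So there's approximately a 68.2% chance that X falls in this range.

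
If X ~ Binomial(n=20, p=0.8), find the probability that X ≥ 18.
0.206085

We have X ~ Binomial(n=20, p=0.8).

For discrete distributions, P(X ≥ 18) = 1 - P(X ≤ 17).

P(X ≤ 17) = 0.793915
P(X ≥ 18) = 1 - 0.793915 = 0.206085

So there's approximately a 20.6% chance that X is at least 18.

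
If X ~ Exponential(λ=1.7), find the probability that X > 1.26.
0.117420

We have X ~ Exponential(λ=1.7).

P(X > 1.26) = 1 - P(X ≤ 1.26)
                = 1 - F(1.26)
                = 1 - 0.882580
                = 0.117420

So there's approximately a 11.7% chance that X exceeds 1.26.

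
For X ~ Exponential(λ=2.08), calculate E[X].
0.4808

We have X ~ Exponential(λ=2.08).

For an Exponential distribution with λ=2.08:
E[X] = 0.4808

This is the expected (average) value of X.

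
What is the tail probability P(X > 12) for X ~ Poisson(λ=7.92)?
0.060024

We have X ~ Poisson(λ=7.92).

P(X > 12) = 1 - P(X ≤ 12)
                = 1 - F(12)
                = 1 - 0.939976
                = 0.060024

So there's approximately a 6.0% chance that X exceeds 12.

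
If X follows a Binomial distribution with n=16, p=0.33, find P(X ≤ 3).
0.172977

We have X ~ Binomial(n=16, p=0.33).

The CDF gives us P(X ≤ k).

Using the CDF:
P(X ≤ 3) = 0.172977

This means there's approximately a 17.3% chance that X is at most 3.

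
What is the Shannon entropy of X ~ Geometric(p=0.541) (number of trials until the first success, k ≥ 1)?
1.2750 nats

We have X ~ Geometric(p=0.541) (number of trials until the first success, k ≥ 1).

The Shannon entropy measures the uncertainty or information content of the distribution.

For a Geometric distribution with p=0.541 (number of trials until the first success, k ≥ 1):
H(X) = 1.2750 nats

(In bits, this would be 1.8395 bits.)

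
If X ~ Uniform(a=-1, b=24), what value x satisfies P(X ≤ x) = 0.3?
6.5000

We have X ~ Uniform(a=-1, b=24).

We want to find x such that P(X ≤ x) = 0.3.

This is the 30th percentile, which means 30% of values fall below this point.

Using the inverse CDF (quantile function):
x = F⁻¹(0.3) = 6.5000

Verification: P(X ≤ 6.5000) = 0.3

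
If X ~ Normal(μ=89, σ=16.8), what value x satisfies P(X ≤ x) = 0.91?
111.5247

We have X ~ Normal(μ=89, σ=16.8).

We want to find x such that P(X ≤ x) = 0.91.

This is the 91st percentile, which means 91% of values fall below this point.

Using the inverse CDF (quantile function):
x = F⁻¹(0.91) = 111.5247

Verification: P(X ≤ 111.5247) = 0.91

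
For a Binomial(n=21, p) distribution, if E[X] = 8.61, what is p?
p = 0.41

For a Binomial(n, p) distribution:
E[X] = n × p

Given n = 21 and E[X] = 8.61:
8.61 = 21 × p
p = 8.61 / 21 = 0.41

Verification: Binomial(21, 0.41) has E[X] = 8.61 ✓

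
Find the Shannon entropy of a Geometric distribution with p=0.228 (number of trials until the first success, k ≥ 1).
2.3546 nats

We have X ~ Geometric(p=0.228) (number of trials until the first success, k ≥ 1).

The Shannon entropy measures the uncertainty or information content of the distribution.

For a Geometric distribution with p=0.228 (number of trials until the first success, k ≥ 1):
H(X) = 2.3546 nats

(In bits, this would be 3.3970 bits.)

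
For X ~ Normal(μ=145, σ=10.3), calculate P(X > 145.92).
0.464414

We have X ~ Normal(μ=145, σ=10.3).

P(X > 145.92) = 1 - P(X ≤ 145.92)
                = 1 - F(145.92)
                = 1 - 0.535586
                = 0.464414

So there's approximately a 46.4% chance that X exceeds 145.92.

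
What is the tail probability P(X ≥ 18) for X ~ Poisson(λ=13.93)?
0.167847

We have X ~ Poisson(λ=13.93).

For discrete distributions, P(X ≥ 18) = 1 - P(X ≤ 17).

P(X ≤ 17) = 0.832153
P(X ≥ 18) = 1 - 0.832153 = 0.167847

So there's approximately a 16.8% chance that X is at least 18.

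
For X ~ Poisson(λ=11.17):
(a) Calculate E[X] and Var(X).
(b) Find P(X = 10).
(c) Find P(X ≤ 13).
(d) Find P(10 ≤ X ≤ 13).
(a) E[X] = 11.1700, Var(X) = 11.1700
(b) P(X = 10) = 0.117408
(c) P(X ≤ 13) = 0.765313
(d) P(10 ≤ X ≤ 13) = 0.442963

We have X ~ Poisson(λ=11.17).

(a) Moments:
E[X] = 11.1700
Var(X) = 11.1700
σ = √Var(X) = 3.3422

(b) Point probability using PMF:
P(X = 10) = 0.117408

(c) Cumulative probability using CDF:
P(X ≤ 13) = F(13) = 0.765313

(d) Range probability:
P(10 ≤ X ≤ 13) = P(X ≤ 13) - P(X ≤ 9)
                   = F(13) - F(9)
                   = 0.765313 - 0.322350
                   = 0.442963

This means approximately 44.3% of outcomes fall in the interval [10, 13].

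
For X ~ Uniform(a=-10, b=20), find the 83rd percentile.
14.9000

We have X ~ Uniform(a=-10, b=20).

We want to find x such that P(X ≤ x) = 0.83.

This is the 83rd percentile, which means 83% of values fall below this point.

Using the inverse CDF (quantile function):
x = F⁻¹(0.83) = 14.9000

Verification: P(X ≤ 14.9000) = 0.83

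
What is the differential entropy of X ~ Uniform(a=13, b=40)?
3.2958 nats

We have X ~ Uniform(a=13, b=40).

The differential entropy measures the uncertainty or information content of the distribution.

For a Uniform distribution with a=13, b=40:
h(X) = 3.2958 nats

(In bits, this would be 4.7549 bits.)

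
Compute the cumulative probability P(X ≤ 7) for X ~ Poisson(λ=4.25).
0.932570

We have X ~ Poisson(λ=4.25).

The CDF gives us P(X ≤ k).

Using the CDF:
P(X ≤ 7) = 0.932570

This means there's approximately a 93.3% chance that X is at most 7.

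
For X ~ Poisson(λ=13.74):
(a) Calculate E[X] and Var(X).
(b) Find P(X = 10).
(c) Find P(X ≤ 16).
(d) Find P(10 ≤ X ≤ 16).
(a) E[X] = 13.7400, Var(X) = 13.7400
(b) P(X = 10) = 0.071269
(c) P(X ≤ 16) = 0.777990
(d) P(10 ≤ X ≤ 16) = 0.655698

We have X ~ Poisson(λ=13.74).

(a) Moments:
E[X] = 13.7400
Var(X) = 13.7400
σ = √Var(X) = 3.7068

(b) Point probability using PMF:
P(X = 10) = 0.071269

(c) Cumulative probability using CDF:
P(X ≤ 16) = F(16) = 0.777990

(d) Range probability:
P(10 ≤ X ≤ 16) = P(X ≤ 16) - P(X ≤ 9)
                   = F(16) - F(9)
                   = 0.777990 - 0.122292
                   = 0.655698

This means approximately 65.6% of outcomes fall in the interval [10, 16].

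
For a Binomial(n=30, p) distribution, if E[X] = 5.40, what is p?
p = 0.18

For a Binomial(n, p) distribution:
E[X] = n × p

Given n = 30 and E[X] = 5.40:
5.40 = 30 × p
p = 5.40 / 30 = 0.18

Verification: Binomial(30, 0.18) has E[X] = 5.40 ✓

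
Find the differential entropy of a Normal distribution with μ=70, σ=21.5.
4.4870 nats

We have X ~ Normal(μ=70, σ=21.5).

The differential entropy measures the uncertainty or information content of the distribution.

For a Normal distribution with μ=70, σ=21.5:
h(X) = 4.4870 nats

(In bits, this would be 6.4734 bits.)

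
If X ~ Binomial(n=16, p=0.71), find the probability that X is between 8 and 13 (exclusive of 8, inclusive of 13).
0.822964

We have X ~ Binomial(n=16, p=0.71).

To find P(8 < X ≤ 13), we use:
P(8 < X ≤ 13) = P(X ≤ 13) - P(X ≤ 8)
                 = F(13) - F(8)
                 = 0.885096 - 0.062132
                 = 0.822964

So there's approximately a 82.3% chance that X falls in this range.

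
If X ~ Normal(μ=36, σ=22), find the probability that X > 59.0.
0.147906

We have X ~ Normal(μ=36, σ=22).

P(X > 59.0) = 1 - P(X ≤ 59.0)
                = 1 - F(59.0)
                = 1 - 0.852094
                = 0.147906

So there's approximately a 14.8% chance that X exceeds 59.0.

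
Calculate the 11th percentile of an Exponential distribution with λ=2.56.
0.0455

We have X ~ Exponential(λ=2.56).

We want to find x such that P(X ≤ x) = 0.11.

This is the 11th percentile, which means 11% of values fall below this point.

Using the inverse CDF (quantile function):
x = F⁻¹(0.11) = 0.0455

Verification: P(X ≤ 0.0455) = 0.11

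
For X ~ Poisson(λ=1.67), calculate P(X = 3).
0.146126

We have X ~ Poisson(λ=1.67).

For a Poisson distribution, the PMF gives us the probability of each outcome.

Using the PMF formula:
P(X = 3) = 0.146126

Rounded to 4 decimal places: 0.1461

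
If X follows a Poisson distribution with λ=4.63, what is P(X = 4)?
0.186780

We have X ~ Poisson(λ=4.63).

For a Poisson distribution, the PMF gives us the probability of each outcome.

Using the PMF formula:
P(X = 4) = 0.186780

Rounded to 4 decimal places: 0.1868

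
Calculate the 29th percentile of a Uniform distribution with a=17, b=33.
21.6400

We have X ~ Uniform(a=17, b=33).

We want to find x such that P(X ≤ x) = 0.29.

This is the 29th percentile, which means 29% of values fall below this point.

Using the inverse CDF (quantile function):
x = F⁻¹(0.29) = 21.6400

Verification: P(X ≤ 21.6400) = 0.29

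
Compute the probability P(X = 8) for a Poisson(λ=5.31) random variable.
0.077470

We have X ~ Poisson(λ=5.31).

For a Poisson distribution, the PMF gives us the probability of each outcome.

Using the PMF formula:
P(X = 8) = 0.077470

Rounded to 4 decimal places: 0.0775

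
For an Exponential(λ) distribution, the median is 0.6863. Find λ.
λ = 1.0100

For X ~ Exponential(λ), the CDF is F(x) = 1 - e^(-λx).
The median m satisfies F(m) = 0.5:
1 - e^(-λm) = 0.5
e^(-λm) = 0.5
λm = ln(2)
m = ln(2) / λ

Given m = 0.6863:
λ = ln(2) / 0.6863 = 0.693147 / 0.6863 = 1.0100

Verification: ln(2) / 1.0100 = 0.6863 ✓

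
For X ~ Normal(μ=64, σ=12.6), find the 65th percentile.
68.8550

We have X ~ Normal(μ=64, σ=12.6).

We want to find x such that P(X ≤ x) = 0.65.

This is the 65th percentile, which means 65% of values fall below this point.

Using the inverse CDF (quantile function):
x = F⁻¹(0.65) = 68.8550

Verification: P(X ≤ 68.8550) = 0.65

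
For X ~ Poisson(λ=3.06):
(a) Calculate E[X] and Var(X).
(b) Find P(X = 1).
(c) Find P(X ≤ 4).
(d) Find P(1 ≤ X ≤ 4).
(a) E[X] = 3.0600, Var(X) = 3.0600
(b) P(X = 1) = 0.143476
(c) P(X ≤ 4) = 0.805083
(d) P(1 ≤ X ≤ 4) = 0.758195

We have X ~ Poisson(λ=3.06).

(a) Moments:
E[X] = 3.0600
Var(X) = 3.0600
σ = √Var(X) = 1.7493

(b) Point probability using PMF:
P(X = 1) = 0.143476

(c) Cumulative probability using CDF:
P(X ≤ 4) = F(4) = 0.805083

(d) Range probability:
P(1 ≤ X ≤ 4) = P(X ≤ 4) - P(X ≤ 0)
                   = F(4) - F(0)
                   = 0.805083 - 0.046888
                   = 0.758195

This means approximately 75.8% of outcomes fall in the interval [1, 4].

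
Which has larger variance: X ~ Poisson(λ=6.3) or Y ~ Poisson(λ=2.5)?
X has larger variance (6.3000 > 2.5000)

Compute the variance for each distribution:

X ~ Poisson(λ=6.3):
Var(X) = 6.3000

Y ~ Poisson(λ=2.5):
Var(Y) = 2.5000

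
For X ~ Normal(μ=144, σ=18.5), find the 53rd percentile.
145.3925

We have X ~ Normal(μ=144, σ=18.5).

We want to find x such that P(X ≤ x) = 0.53.

This is the 53rd percentile, which means 53% of values fall below this point.

Using the inverse CDF (quantile function):
x = F⁻¹(0.53) = 145.3925

Verification: P(X ≤ 145.3925) = 0.53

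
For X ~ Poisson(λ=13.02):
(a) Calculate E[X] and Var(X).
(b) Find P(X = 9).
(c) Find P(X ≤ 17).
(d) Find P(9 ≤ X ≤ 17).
(a) E[X] = 13.0200, Var(X) = 13.0200
(b) P(X = 9) = 0.065648
(c) P(X ≤ 17) = 0.889362
(d) P(9 ≤ X ≤ 17) = 0.790515

We have X ~ Poisson(λ=13.02).

(a) Moments:
E[X] = 13.0200
Var(X) = 13.0200
σ = √Var(X) = 3.6083

(b) Point probability using PMF:
P(X = 9) = 0.065648

(c) Cumulative probability using CDF:
P(X ≤ 17) = F(17) = 0.889362

(d) Range probability:
P(9 ≤ X ≤ 17) = P(X ≤ 17) - P(X ≤ 8)
                   = F(17) - F(8)
                   = 0.889362 - 0.098847
                   = 0.790515

This means approximately 79.1% of outcomes fall in the interval [9, 17].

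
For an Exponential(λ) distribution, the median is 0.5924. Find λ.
λ = 1.1701

For X ~ Exponential(λ), the CDF is F(x) = 1 - e^(-λx).
The median m satisfies F(m) = 0.5:
1 - e^(-λm) = 0.5
e^(-λm) = 0.5
λm = ln(2)
m = ln(2) / λ

Given m = 0.5924:
λ = ln(2) / 0.5924 = 0.693147 / 0.5924 = 1.1701

Verification: ln(2) / 1.1701 = 0.5924 ✓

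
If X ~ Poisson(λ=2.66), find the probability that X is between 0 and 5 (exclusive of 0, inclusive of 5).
0.876480

We have X ~ Poisson(λ=2.66).

To find P(0 < X ≤ 5), we use:
P(0 < X ≤ 5) = P(X ≤ 5) - P(X ≤ 0)
                 = F(5) - F(0)
                 = 0.946428 - 0.069948
                 = 0.876480

So there's approximately a 87.6% chance that X falls in this range.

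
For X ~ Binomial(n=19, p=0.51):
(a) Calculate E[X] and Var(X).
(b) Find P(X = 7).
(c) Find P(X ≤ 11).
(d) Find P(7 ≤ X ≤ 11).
(a) E[X] = 9.6900, Var(X) = 4.7481
(b) P(X = 7) = 0.086631
(c) P(X ≤ 11) = 0.796374
(d) P(7 ≤ X ≤ 11) = 0.725504

We have X ~ Binomial(n=19, p=0.51).

(a) Moments:
E[X] = 9.6900
Var(X) = 4.7481
σ = √Var(X) = 2.1790

(b) Point probability using PMF:
P(X = 7) = 0.086631

(c) Cumulative probability using CDF:
P(X ≤ 11) = F(11) = 0.796374

(d) Range probability:
P(7 ≤ X ≤ 11) = P(X ≤ 11) - P(X ≤ 6)
                   = F(11) - F(6)
                   = 0.796374 - 0.070870
                   = 0.725504

This means approximately 72.6% of outcomes fall in the interval [7, 11].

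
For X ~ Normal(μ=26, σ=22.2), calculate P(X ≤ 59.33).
0.933368

We have X ~ Normal(μ=26, σ=22.2).

The CDF gives us P(X ≤ k).

Using the CDF:
P(X ≤ 59.33) = 0.933368

This means there's approximately a 93.3% chance that X is at most 59.33.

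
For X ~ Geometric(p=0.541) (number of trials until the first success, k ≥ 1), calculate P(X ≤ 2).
0.789319

We have X ~ Geometric(p=0.541) (number of trials until the first success, k ≥ 1).

The CDF gives us P(X ≤ k).

Using the CDF:
P(X ≤ 2) = 0.789319

This means there's approximately a 78.9% chance that X is at most 2.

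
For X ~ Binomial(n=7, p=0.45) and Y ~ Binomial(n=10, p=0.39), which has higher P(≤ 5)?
X has higher probability (P(X ≤ 5) = 0.9643 > P(Y ≤ 5) = 0.8500)

Compute P(≤ 5) for each distribution:

X ~ Binomial(n=7, p=0.45):
P(X ≤ 5) = 0.9643

Y ~ Binomial(n=10, p=0.39):
P(Y ≤ 5) = 0.8500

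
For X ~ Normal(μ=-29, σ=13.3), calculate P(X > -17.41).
0.191760

We have X ~ Normal(μ=-29, σ=13.3).

P(X > -17.41) = 1 - P(X ≤ -17.41)
                = 1 - F(-17.41)
                = 1 - 0.808240
                = 0.191760

So there's approximately a 19.2% chance that X exceeds -17.41.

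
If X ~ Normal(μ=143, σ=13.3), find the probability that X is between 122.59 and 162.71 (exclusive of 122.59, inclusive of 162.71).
0.868381

We have X ~ Normal(μ=143, σ=13.3).

To find P(122.59 < X ≤ 162.71), we use:
P(122.59 < X ≤ 162.71) = P(X ≤ 162.71) - P(X ≤ 122.59)
                 = F(162.71) - F(122.59)
                 = 0.930824 - 0.062443
                 = 0.868381

So there's approximately a 86.8% chance that X falls in this range.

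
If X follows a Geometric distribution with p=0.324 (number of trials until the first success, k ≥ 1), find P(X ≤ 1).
0.324000

We have X ~ Geometric(p=0.324) (number of trials until the first success, k ≥ 1).

The CDF gives us P(X ≤ k).

Using the CDF:
P(X ≤ 1) = 0.324000

This means there's approximately a 32.4% chance that X is at most 1.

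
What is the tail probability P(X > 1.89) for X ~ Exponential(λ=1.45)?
0.064538

We have X ~ Exponential(λ=1.45).

P(X > 1.89) = 1 - P(X ≤ 1.89)
                = 1 - F(1.89)
                = 1 - 0.935462
                = 0.064538

So there's approximately a 6.5% chance that X exceeds 1.89.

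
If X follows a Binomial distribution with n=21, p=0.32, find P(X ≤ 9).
0.900918

We have X ~ Binomial(n=21, p=0.32).

The CDF gives us P(X ≤ k).

Using the CDF:
P(X ≤ 9) = 0.900918

This means there's approximately a 90.1% chance that X is at most 9.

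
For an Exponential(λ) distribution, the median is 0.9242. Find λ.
λ = 0.7500

For X ~ Exponential(λ), the CDF is F(x) = 1 - e^(-λx).
The median m satisfies F(m) = 0.5:
1 - e^(-λm) = 0.5
e^(-λm) = 0.5
λm = ln(2)
m = ln(2) / λ

Given m = 0.9242:
λ = ln(2) / 0.9242 = 0.693147 / 0.9242 = 0.7500

Verification: ln(2) / 0.7500 = 0.9242 ✓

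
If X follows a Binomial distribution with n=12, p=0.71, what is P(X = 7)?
0.147749

We have X ~ Binomial(n=12, p=0.71).

For a Binomial distribution, the PMF gives us the probability of each outcome.

Using the PMF formula:
P(X = 7) = 0.147749

Rounded to 4 decimal places: 0.1477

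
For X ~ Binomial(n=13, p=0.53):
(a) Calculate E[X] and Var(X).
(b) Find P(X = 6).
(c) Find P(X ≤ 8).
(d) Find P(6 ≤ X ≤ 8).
(a) E[X] = 6.8900, Var(X) = 3.2383
(b) P(X = 6) = 0.192689
(c) P(X ≤ 8) = 0.813709
(d) P(6 ≤ X ≤ 8) = 0.593747

We have X ~ Binomial(n=13, p=0.53).

(a) Moments:
E[X] = 6.8900
Var(X) = 3.2383
σ = √Var(X) = 1.7995

(b) Point probability using PMF:
P(X = 6) = 0.192689

(c) Cumulative probability using CDF:
P(X ≤ 8) = F(8) = 0.813709

(d) Range probability:
P(6 ≤ X ≤ 8) = P(X ≤ 8) - P(X ≤ 5)
                   = F(8) - F(5)
                   = 0.813709 - 0.219962
                   = 0.593747

This means approximately 59.4% of outcomes fall in the interval [6, 8].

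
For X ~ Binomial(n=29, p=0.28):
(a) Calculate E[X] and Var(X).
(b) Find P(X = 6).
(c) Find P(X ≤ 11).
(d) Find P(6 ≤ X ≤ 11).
(a) E[X] = 8.1200, Var(X) = 5.8464
(b) P(X = 6) = 0.119759
(c) P(X ≤ 11) = 0.915632
(d) P(6 ≤ X ≤ 11) = 0.778017

We have X ~ Binomial(n=29, p=0.28).

(a) Moments:
E[X] = 8.1200
Var(X) = 5.8464
σ = √Var(X) = 2.4179

(b) Point probability using PMF:
P(X = 6) = 0.119759

(c) Cumulative probability using CDF:
P(X ≤ 11) = F(11) = 0.915632

(d) Range probability:
P(6 ≤ X ≤ 11) = P(X ≤ 11) - P(X ≤ 5)
                   = F(11) - F(5)
                   = 0.915632 - 0.137615
                   = 0.778017

This means approximately 77.8% of outcomes fall in the interval [6, 11].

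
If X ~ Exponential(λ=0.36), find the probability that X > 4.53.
0.195773

We have X ~ Exponential(λ=0.36).

P(X > 4.53) = 1 - P(X ≤ 4.53)
                = 1 - F(4.53)
                = 1 - 0.804227
                = 0.195773

So there's approximately a 19.6% chance that X exceeds 4.53.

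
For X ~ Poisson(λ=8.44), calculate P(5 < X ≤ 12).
0.758496

We have X ~ Poisson(λ=8.44).

To find P(5 < X ≤ 12), we use:
P(5 < X ≤ 12) = P(X ≤ 12) - P(X ≤ 5)
                 = F(12) - F(5)
                 = 0.912663 - 0.154167
                 = 0.758496

So there's approximately a 75.8% chance that X falls in this range.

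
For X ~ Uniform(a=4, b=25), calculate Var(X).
36.7500

We have X ~ Uniform(a=4, b=25).

For a Uniform distribution with a=4, b=25:
Var(X) = 36.7500

The variance measures the spread of the distribution around the mean.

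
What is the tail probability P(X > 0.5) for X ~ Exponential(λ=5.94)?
0.051303

We have X ~ Exponential(λ=5.94).

P(X > 0.5) = 1 - P(X ≤ 0.5)
                = 1 - F(0.5)
                = 1 - 0.948697
                = 0.051303

So there's approximately a 5.1% chance that X exceeds 0.5.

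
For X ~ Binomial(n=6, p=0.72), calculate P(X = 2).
0.047796

We have X ~ Binomial(n=6, p=0.72).

For a Binomial distribution, the PMF gives us the probability of each outcome.

Using the PMF formula:
P(X = 2) = 0.047796

Rounded to 4 decimal places: 0.0478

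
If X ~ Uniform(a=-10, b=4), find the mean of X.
-3.0000

We have X ~ Uniform(a=-10, b=4).

For a Uniform distribution with a=-10, b=4:
E[X] = -3.0000

This is the expected (average) value of X.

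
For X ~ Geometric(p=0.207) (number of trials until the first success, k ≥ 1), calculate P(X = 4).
0.103226

We have X ~ Geometric(p=0.207) (number of trials until the first success, k ≥ 1).

For a Geometric distribution, the PMF gives us the probability of each outcome.

Using the PMF formula:
P(X = 4) = 0.103226

Rounded to 4 decimal places: 0.1032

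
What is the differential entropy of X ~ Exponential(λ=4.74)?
-0.5560 nats

We have X ~ Exponential(λ=4.74).

The differential entropy measures the uncertainty or information content of the distribution.

For an Exponential distribution with λ=4.74:
h(X) = -0.5560 nats

(In bits, this would be -0.8022 bits.)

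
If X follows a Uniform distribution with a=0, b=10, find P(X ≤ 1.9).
0.190000

We have X ~ Uniform(a=0, b=10).

The CDF gives us P(X ≤ k).

Using the CDF:
P(X ≤ 1.9) = 0.190000

This means there's approximately a 19.0% chance that X is at most 1.9.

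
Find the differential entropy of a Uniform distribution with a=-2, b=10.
2.4849 nats

We have X ~ Uniform(a=-2, b=10).

The differential entropy measures the uncertainty or information content of the distribution.

For a Uniform distribution with a=-2, b=10:
h(X) = 2.4849 nats

(In bits, this would be 3.5850 bits.)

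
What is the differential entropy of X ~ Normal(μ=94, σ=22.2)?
4.5190 nats

We have X ~ Normal(μ=94, σ=22.2).

The differential entropy measures the uncertainty or information content of the distribution.

For a Normal distribution with μ=94, σ=22.2:
h(X) = 4.5190 nats

(In bits, this would be 6.5196 bits.)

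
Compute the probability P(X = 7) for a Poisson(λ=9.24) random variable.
0.110762

We have X ~ Poisson(λ=9.24).

For a Poisson distribution, the PMF gives us the probability of each outcome.

Using the PMF formula:
P(X = 7) = 0.110762

Rounded to 4 decimal places: 0.1108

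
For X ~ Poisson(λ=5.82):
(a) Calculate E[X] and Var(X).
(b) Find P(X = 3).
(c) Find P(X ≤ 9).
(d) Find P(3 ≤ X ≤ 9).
(a) E[X] = 5.8200, Var(X) = 5.8200
(b) P(X = 3) = 0.097504
(c) P(X ≤ 9) = 0.927910
(d) P(3 ≤ X ≤ 9) = 0.857411

We have X ~ Poisson(λ=5.82).

(a) Moments:
E[X] = 5.8200
Var(X) = 5.8200
σ = √Var(X) = 2.4125

(b) Point probability using PMF:
P(X = 3) = 0.097504

(c) Cumulative probability using CDF:
P(X ≤ 9) = F(9) = 0.927910

(d) Range probability:
P(3 ≤ X ≤ 9) = P(X ≤ 9) - P(X ≤ 2)
                   = F(9) - F(2)
                   = 0.927910 - 0.070499
                   = 0.857411

This means approximately 85.7% of outcomes fall in the interval [3, 9].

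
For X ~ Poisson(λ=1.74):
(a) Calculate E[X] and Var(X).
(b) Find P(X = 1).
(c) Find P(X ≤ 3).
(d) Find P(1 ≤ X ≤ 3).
(a) E[X] = 1.7400, Var(X) = 1.7400
(b) P(X = 1) = 0.305405
(c) P(X ≤ 3) = 0.900736
(d) P(1 ≤ X ≤ 3) = 0.725216

We have X ~ Poisson(λ=1.74).

(a) Moments:
E[X] = 1.7400
Var(X) = 1.7400
σ = √Var(X) = 1.3191

(b) Point probability using PMF:
P(X = 1) = 0.305405

(c) Cumulative probability using CDF:
P(X ≤ 3) = F(3) = 0.900736

(d) Range probability:
P(1 ≤ X ≤ 3) = P(X ≤ 3) - P(X ≤ 0)
                   = F(3) - F(0)
                   = 0.900736 - 0.175520
                   = 0.725216

This means approximately 72.5% of outcomes fall in the interval [1, 3].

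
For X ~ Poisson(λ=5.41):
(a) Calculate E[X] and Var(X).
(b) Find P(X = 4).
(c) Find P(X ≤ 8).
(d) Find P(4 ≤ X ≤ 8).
(a) E[X] = 5.4100, Var(X) = 5.4100
(b) P(X = 4) = 0.159604
(c) P(X ≤ 8) = 0.901838
(d) P(4 ≤ X ≤ 8) = 0.689730

We have X ~ Poisson(λ=5.41).

(a) Moments:
E[X] = 5.4100
Var(X) = 5.4100
σ = √Var(X) = 2.3259

(b) Point probability using PMF:
P(X = 4) = 0.159604

(c) Cumulative probability using CDF:
P(X ≤ 8) = F(8) = 0.901838

(d) Range probability:
P(4 ≤ X ≤ 8) = P(X ≤ 8) - P(X ≤ 3)
                   = F(8) - F(3)
                   = 0.901838 - 0.212108
                   = 0.689730

This means approximately 69.0% of outcomes fall in the interval [4, 8].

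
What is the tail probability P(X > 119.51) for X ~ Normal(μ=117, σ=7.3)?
0.365485

We have X ~ Normal(μ=117, σ=7.3).

P(X > 119.51) = 1 - P(X ≤ 119.51)
                = 1 - F(119.51)
                = 1 - 0.634515
                = 0.365485

So there's approximately a 36.5% chance that X exceeds 119.51.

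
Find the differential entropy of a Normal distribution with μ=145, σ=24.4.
4.6135 nats

We have X ~ Normal(μ=145, σ=24.4).

The differential entropy measures the uncertainty or information content of the distribution.

For a Normal distribution with μ=145, σ=24.4:
h(X) = 4.6135 nats

(In bits, this would be 6.6559 bits.)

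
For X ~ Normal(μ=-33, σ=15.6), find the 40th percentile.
-36.9522

We have X ~ Normal(μ=-33, σ=15.6).

We want to find x such that P(X ≤ x) = 0.4.

This is the 40th percentile, which means 40% of values fall below this point.

Using the inverse CDF (quantile function):
x = F⁻¹(0.4) = -36.9522

Verification: P(X ≤ -36.9522) = 0.4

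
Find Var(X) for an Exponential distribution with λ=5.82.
0.0295

We have X ~ Exponential(λ=5.82).

For an Exponential distribution with λ=5.82:
Var(X) = 0.0295

The variance measures the spread of the distribution around the mean.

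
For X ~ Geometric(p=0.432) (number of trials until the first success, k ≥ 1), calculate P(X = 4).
0.079164

We have X ~ Geometric(p=0.432) (number of trials until the first success, k ≥ 1).

For a Geometric distribution, the PMF gives us the probability of each outcome.

Using the PMF formula:
P(X = 4) = 0.079164

Rounded to 4 decimal places: 0.0792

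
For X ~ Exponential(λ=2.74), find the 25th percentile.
0.1050

We have X ~ Exponential(λ=2.74).

We want to find x such that P(X ≤ x) = 0.25.

This is the 25th percentile, which means 25% of values fall below this point.

Using the inverse CDF (quantile function):
x = F⁻¹(0.25) = 0.1050

Verification: P(X ≤ 0.1050) = 0.25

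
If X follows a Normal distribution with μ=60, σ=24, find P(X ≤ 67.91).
0.629143

We have X ~ Normal(μ=60, σ=24).

The CDF gives us P(X ≤ k).

Using the CDF:
P(X ≤ 67.91) = 0.629143

This means there's approximately a 62.9% chance that X is at most 67.91.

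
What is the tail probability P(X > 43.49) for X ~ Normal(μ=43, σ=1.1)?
0.327996

We have X ~ Normal(μ=43, σ=1.1).

P(X > 43.49) = 1 - P(X ≤ 43.49)
                = 1 - F(43.49)
                = 1 - 0.672004
                = 0.327996

So there's approximately a 32.8% chance that X exceeds 43.49.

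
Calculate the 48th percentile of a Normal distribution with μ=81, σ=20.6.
79.9668

We have X ~ Normal(μ=81, σ=20.6).

We want to find x such that P(X ≤ x) = 0.48.

This is the 48th percentile, which means 48% of values fall below this point.

Using the inverse CDF (quantile function):
x = F⁻¹(0.48) = 79.9668

Verification: P(X ≤ 79.9668) = 0.48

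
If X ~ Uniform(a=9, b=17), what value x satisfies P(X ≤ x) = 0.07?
9.5600

We have X ~ Uniform(a=9, b=17).

We want to find x such that P(X ≤ x) = 0.07.

This is the 7th percentile, which means 7% of values fall below this point.

Using the inverse CDF (quantile function):
x = F⁻¹(0.07) = 9.5600

Verification: P(X ≤ 9.5600) = 0.07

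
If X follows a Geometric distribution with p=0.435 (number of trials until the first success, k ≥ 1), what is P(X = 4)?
0.078458

We have X ~ Geometric(p=0.435) (number of trials until the first success, k ≥ 1).

For a Geometric distribution, the PMF gives us the probability of each outcome.

Using the PMF formula:
P(X = 4) = 0.078458

Rounded to 4 decimal places: 0.0785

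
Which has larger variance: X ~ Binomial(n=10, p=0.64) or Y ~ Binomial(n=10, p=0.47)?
Y has larger variance (2.4910 > 2.3040)

Compute the variance for each distribution:

X ~ Binomial(n=10, p=0.64):
Var(X) = 2.3040

Y ~ Binomial(n=10, p=0.47):
Var(Y) = 2.4910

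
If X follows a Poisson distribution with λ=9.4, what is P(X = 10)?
0.122786

We have X ~ Poisson(λ=9.4).

For a Poisson distribution, the PMF gives us the probability of each outcome.

Using the PMF formula:
P(X = 10) = 0.122786

Rounded to 4 decimal places: 0.1228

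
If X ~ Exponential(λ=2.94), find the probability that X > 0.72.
0.120416

We have X ~ Exponential(λ=2.94).

P(X > 0.72) = 1 - P(X ≤ 0.72)
                = 1 - F(0.72)
                = 1 - 0.879584
                = 0.120416

So there's approximately a 12.0% chance that X exceeds 0.72.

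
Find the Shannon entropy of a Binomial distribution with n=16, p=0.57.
2.1013 nats

We have X ~ Binomial(n=16, p=0.57).

The Shannon entropy measures the uncertainty or information content of the distribution.

For a Binomial distribution with n=16, p=0.57:
H(X) = 2.1013 nats

(In bits, this would be 3.0316 bits.)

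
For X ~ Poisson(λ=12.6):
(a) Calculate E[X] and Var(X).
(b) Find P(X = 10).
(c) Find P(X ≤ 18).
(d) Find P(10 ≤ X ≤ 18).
(a) E[X] = 12.6000, Var(X) = 12.6000
(b) P(X = 10) = 0.093720
(c) P(X ≤ 18) = 0.944846
(d) P(10 ≤ X ≤ 18) = 0.750959

We have X ~ Poisson(λ=12.6).

(a) Moments:
E[X] = 12.6000
Var(X) = 12.6000
σ = √Var(X) = 3.5496

(b) Point probability using PMF:
P(X = 10) = 0.093720

(c) Cumulative probability using CDF:
P(X ≤ 18) = F(18) = 0.944846

(d) Range probability:
P(10 ≤ X ≤ 18) = P(X ≤ 18) - P(X ≤ 9)
                   = F(18) - F(9)
                   = 0.944846 - 0.193886
                   = 0.750959

This means approximately 75.1% of outcomes fall in the interval [10, 18].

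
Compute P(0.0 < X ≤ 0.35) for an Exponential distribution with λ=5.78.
0.867742

We have X ~ Exponential(λ=5.78).

To find P(0.0 < X ≤ 0.35), we use:
P(0.0 < X ≤ 0.35) = P(X ≤ 0.35) - P(X ≤ 0.0)
                 = F(0.35) - F(0.0)
                 = 0.867742 - 0.000000
                 = 0.867742

So there's approximately a 86.8% chance that X falls in this range.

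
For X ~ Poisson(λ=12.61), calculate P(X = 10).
0.093526

We have X ~ Poisson(λ=12.61).

For a Poisson distribution, the PMF gives us the probability of each outcome.

Using the PMF formula:
P(X = 10) = 0.093526

Rounded to 4 decimal places: 0.0935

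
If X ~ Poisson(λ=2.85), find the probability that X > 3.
0.319205

We have X ~ Poisson(λ=2.85).

P(X > 3) = 1 - P(X ≤ 3)
                = 1 - F(3)
                = 1 - 0.680795
                = 0.319205

So there's approximately a 31.9% chance that X exceeds 3.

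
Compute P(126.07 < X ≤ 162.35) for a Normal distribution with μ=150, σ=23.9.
0.538978

We have X ~ Normal(μ=150, σ=23.9).

To find P(126.07 < X ≤ 162.35), we use:
P(126.07 < X ≤ 162.35) = P(X ≤ 162.35) - P(X ≤ 126.07)
                 = F(162.35) - F(126.07)
                 = 0.697330 - 0.158352
                 = 0.538978

So there's approximately a 53.9% chance that X falls in this range.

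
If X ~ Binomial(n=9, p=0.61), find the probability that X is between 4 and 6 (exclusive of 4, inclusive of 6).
0.502910

We have X ~ Binomial(n=9, p=0.61).

To find P(4 < X ≤ 6), we use:
P(4 < X ≤ 6) = P(X ≤ 6) - P(X ≤ 4)
                 = F(6) - F(4)
                 = 0.748933 - 0.246023
                 = 0.502910

So there's approximately a 50.3% chance that X falls in this range.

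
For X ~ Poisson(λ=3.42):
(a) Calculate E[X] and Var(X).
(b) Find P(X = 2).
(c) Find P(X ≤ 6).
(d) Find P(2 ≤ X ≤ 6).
(a) E[X] = 3.4200, Var(X) = 3.4200
(b) P(X = 2) = 0.191309
(c) P(X ≤ 6) = 0.940704
(d) P(2 ≤ X ≤ 6) = 0.796115

We have X ~ Poisson(λ=3.42).

(a) Moments:
E[X] = 3.4200
Var(X) = 3.4200
σ = √Var(X) = 1.8493

(b) Point probability using PMF:
P(X = 2) = 0.191309

(c) Cumulative probability using CDF:
P(X ≤ 6) = F(6) = 0.940704

(d) Range probability:
P(2 ≤ X ≤ 6) = P(X ≤ 6) - P(X ≤ 1)
                   = F(6) - F(1)
                   = 0.940704 - 0.144589
                   = 0.796115

This means approximately 79.6% of outcomes fall in the interval [2, 6].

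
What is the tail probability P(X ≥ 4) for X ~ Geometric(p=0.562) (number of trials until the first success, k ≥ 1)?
0.084028

We have X ~ Geometric(p=0.562) (number of trials until the first success, k ≥ 1).

For discrete distributions, P(X ≥ 4) = 1 - P(X ≤ 3).

P(X ≤ 3) = 0.915972
P(X ≥ 4) = 1 - 0.915972 = 0.084028

So there's approximately a 8.4% chance that X is at least 4.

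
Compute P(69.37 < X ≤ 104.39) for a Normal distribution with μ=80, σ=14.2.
0.730014

We have X ~ Normal(μ=80, σ=14.2).

To find P(69.37 < X ≤ 104.39), we use:
P(69.37 < X ≤ 104.39) = P(X ≤ 104.39) - P(X ≤ 69.37)
                 = F(104.39) - F(69.37)
                 = 0.957066 - 0.227052
                 = 0.730014

So there's approximately a 73.0% chance that X falls in this range.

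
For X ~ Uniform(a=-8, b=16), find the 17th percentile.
-3.9200

We have X ~ Uniform(a=-8, b=16).

We want to find x such that P(X ≤ x) = 0.17.

This is the 17th percentile, which means 17% of values fall below this point.

Using the inverse CDF (quantile function):
x = F⁻¹(0.17) = -3.9200

Verification: P(X ≤ -3.9200) = 0.17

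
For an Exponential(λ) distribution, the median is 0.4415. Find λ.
λ = 1.5700

For X ~ Exponential(λ), the CDF is F(x) = 1 - e^(-λx).
The median m satisfies F(m) = 0.5:
1 - e^(-λm) = 0.5
e^(-λm) = 0.5
λm = ln(2)
m = ln(2) / λ

Given m = 0.4415:
λ = ln(2) / 0.4415 = 0.693147 / 0.4415 = 1.5700

Verification: ln(2) / 1.5700 = 0.4415 ✓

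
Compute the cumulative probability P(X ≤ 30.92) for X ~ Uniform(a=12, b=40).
0.675714

We have X ~ Uniform(a=12, b=40).

The CDF gives us P(X ≤ k).

Using the CDF:
P(X ≤ 30.92) = 0.675714

This means there's approximately a 67.6% chance that X is at most 30.92.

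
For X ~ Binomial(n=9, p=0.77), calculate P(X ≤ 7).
0.649051

We have X ~ Binomial(n=9, p=0.77).

The CDF gives us P(X ≤ k).

Using the CDF:
P(X ≤ 7) = 0.649051

This means there's approximately a 64.9% chance that X is at most 7.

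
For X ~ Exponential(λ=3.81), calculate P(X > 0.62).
0.094213

We have X ~ Exponential(λ=3.81).

P(X > 0.62) = 1 - P(X ≤ 0.62)
                = 1 - F(0.62)
                = 1 - 0.905787
                = 0.094213

So there's approximately a 9.4% chance that X exceeds 0.62.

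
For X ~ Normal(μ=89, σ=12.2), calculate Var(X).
148.8400

We have X ~ Normal(μ=89, σ=12.2).

For a Normal distribution with μ=89, σ=12.2:
Var(X) = 148.8400

The variance measures the spread of the distribution around the mean.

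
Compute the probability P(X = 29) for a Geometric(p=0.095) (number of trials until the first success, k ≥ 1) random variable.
0.005806

We have X ~ Geometric(p=0.095) (number of trials until the first success, k ≥ 1).

For a Geometric distribution, the PMF gives us the probability of each outcome.

Using the PMF formula:
P(X = 29) = 0.005806

Rounded to 4 decimal places: 0.0058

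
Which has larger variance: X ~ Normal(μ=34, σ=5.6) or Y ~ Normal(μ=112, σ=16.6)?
Y has larger variance (275.5600 > 31.3600)

Compute the variance for each distribution:

X ~ Normal(μ=34, σ=5.6):
Var(X) = 31.3600

Y ~ Normal(μ=112, σ=16.6):
Var(Y) = 275.5600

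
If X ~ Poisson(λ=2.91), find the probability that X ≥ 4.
0.332614

We have X ~ Poisson(λ=2.91).

For discrete distributions, P(X ≥ 4) = 1 - P(X ≤ 3).

P(X ≤ 3) = 0.667386
P(X ≥ 4) = 1 - 0.667386 = 0.332614

So there's approximately a 33.3% chance that X is at least 4.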